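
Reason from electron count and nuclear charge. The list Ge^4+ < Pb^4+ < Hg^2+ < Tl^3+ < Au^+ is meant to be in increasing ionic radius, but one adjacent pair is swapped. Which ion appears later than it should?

Tl^3+

Check each adjacent pair. Hg^2+ and Tl^3+ are reversed: both have 78 electrons but Z(Tl)=81 > Z(Hg)=80, so Tl^3+ should be the smaller of the two. No other neighbouring pair contradicts the periodic trends, so Tl^3+ is the ion listed too late.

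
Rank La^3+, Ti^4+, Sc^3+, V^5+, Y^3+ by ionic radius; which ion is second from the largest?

Y^3+

First list Z and electron count for each: V^5+ (Z=23, 18 e⁻), Ti^4+ (Z=22, 18 e⁻), Sc^3+ (Z=21, 18 e⁻), Y^3+ (Z=39, 36 e⁻), La^3+ (Z=57, 54 e⁻). V^5+ < Ti^4+ (isoelectronic, higher Z=23 is smaller); Ti^4+ < Sc^3+ (both 18 e⁻, Z=22>21); Sc^3+ < Y^3+ (same group, 1 shell fewer); Y^3+ < La^3+ (same group, 1 shell fewer).
Full ascending order: V^5+ < Ti^4+ < Sc^3+ < Y^3+ < La^3+. Counting from the largest, position 2 is Y^3+.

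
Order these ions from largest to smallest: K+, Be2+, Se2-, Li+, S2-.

First list Z and electron count for each: Be2+ has 2 e⁻ (Z=4), Li+ has 2 e⁻ (Z=3), K+ has 18 e⁻ (Z=19), S2- has 18 e⁻ (Z=16), Se2- has 36 e⁻ (Z=34). Be2+ < Li+ (both 2 e⁻, Z=4>3); Li+ < K+ (same group, 2 shells fewer); K+ < S2- (isoelectronic, higher Z=19 is smaller); S2- < Se2- (same group, period 3 vs 4).

Se2- > S2- > K+ > Li+ > Be2+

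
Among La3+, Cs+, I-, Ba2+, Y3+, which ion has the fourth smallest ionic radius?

Cs+

Y3+ has 36 e⁻ (Z=39), La3+ has 54 e⁻ (Z=57), Ba2+ has 54 e⁻ (Z=56), Cs+ has 54 e⁻ (Z=55), I- has 54 e⁻ (Z=53). Y3+ < La3+ (same group, 1 shell fewer); La3+ < Ba2+ (both 54 e⁻, Z=57>56); Ba2+ < Cs+ (both 54 e⁻, Z=56>55); Cs+ < I- (both 54 e⁻, Z=55>53).
That gives Y3+ < La3+ < Ba2+ < Cs+ < I-. From the smallest end, number 4 is Cs+.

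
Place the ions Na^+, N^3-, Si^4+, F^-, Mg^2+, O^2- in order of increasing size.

Isoelectronic series (10 e⁻ each). Size is set by nuclear charge: more protons means a smaller ion. Si^4+ (Z=14), Mg^2+ (Z=12), Na^+ (Z=11), F^- (Z=9), O^2- (Z=8), N^3- (Z=7).

Si^4+ < Mg^2+ < Na^+ < F^- < O^2- < N^3-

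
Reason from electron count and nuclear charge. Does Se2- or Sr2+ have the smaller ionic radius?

Sr2+

Each ion has 36 electrons. The ranking follows nuclear charge in reverse — greater Z gives a smaller radius. Sr2+ (Z=38), Se2- (Z=34).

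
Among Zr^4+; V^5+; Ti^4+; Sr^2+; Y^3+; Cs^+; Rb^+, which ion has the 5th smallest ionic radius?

Work out protons and electrons: V^5+ has 18 e⁻ (Z=23), Ti^4+ has 18 e⁻ (Z=22), Zr^4+ has 36 e⁻ (Z=40), Y^3+ has 36 e⁻ (Z=39), Sr^2+ has 36 e⁻ (Z=38), Rb^+ has 36 e⁻ (Z=37), Cs^+ has 54 e⁻ (Z=55). V^5+ < Ti^4+ (isoelectronic, higher Z=23 is smaller); Ti^4+ < Zr^4+ (same group, period 4 vs 5); Zr^4+ < Y^3+ (isoelectronic, higher Z=40 is smaller); Y^3+ < Sr^2+ (both 36 e⁻, Z=39>38); Sr^2+ < Rb^+ (isoelectronic, higher Z=38 is smaller); Rb^+ < Cs^+ (same group, 1 shell fewer).
Ordering: V^5+ < Ti^4+ < Zr^4+ < Y^3+ < Sr^2+ < Rb^+ < Cs^+. The 5th smallest is Sr^2+.

Sr^2+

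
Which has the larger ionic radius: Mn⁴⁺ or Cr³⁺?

Cr³⁺

These species are isoelectronic with 21 electrons. The only difference is the number of protons: Mn⁴⁺ (Z=25), Cr³⁺ (Z=24). The strongest nuclear pull (Mn⁴⁺) gives the smallest ion.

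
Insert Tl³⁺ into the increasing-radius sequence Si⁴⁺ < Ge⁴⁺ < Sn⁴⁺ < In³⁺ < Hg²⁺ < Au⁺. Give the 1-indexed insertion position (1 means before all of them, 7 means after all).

5

Electron counts and nuclear charges: Si⁴⁺ (Z=14, 10 e⁻), Ge⁴⁺ (Z=32, 28 e⁻), Sn⁴⁺ (Z=50, 46 e⁻), In³⁺ (Z=49, 46 e⁻), Tl³⁺ (Z=81, 78 e⁻), Hg²⁺ (Z=80, 78 e⁻), Au⁺ (Z=79, 78 e⁻). Si⁴⁺ < Ge⁴⁺ (same group, period 3 vs 4); Ge⁴⁺ < Sn⁴⁺ (same group, 1 shell fewer); Sn⁴⁺ < In³⁺ (isoelectronic, higher Z=50 is smaller); In³⁺ < Tl³⁺ (same group, 1 shell fewer); Tl³⁺ < Hg²⁺ (both 78 e⁻, Z=81>80); Hg²⁺ < Au⁺ (isoelectronic, higher Z=80 is smaller).
With Tl³⁺ included the full order is Si⁴⁺ < Ge⁴⁺ < Sn⁴⁺ < In³⁺ < Tl³⁺ < Hg²⁺ < Au⁺, so it takes position 5.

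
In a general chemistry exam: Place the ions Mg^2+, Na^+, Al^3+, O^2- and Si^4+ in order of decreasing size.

Each ion has 10 electrons. The ranking follows nuclear charge in reverse — greater Z gives a smaller radius. Si^4+ (Z=14), Al^3+ (Z=13), Mg^2+ (Z=12), Na^+ (Z=11), O^2- (Z=8).

O^2- > Na^+ > Mg^2+ > Al^3+ > Si^4+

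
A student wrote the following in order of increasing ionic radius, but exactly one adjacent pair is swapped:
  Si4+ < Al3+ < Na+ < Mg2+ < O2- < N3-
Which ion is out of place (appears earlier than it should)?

Na+

Compare adjacent ions: both have 10 electrons but Z(Mg)=12 > Z(Na)=11, so Mg2+ should be the smaller of the two — yet in this increasing list Na+ sits before Mg2+. Nothing else is reversed, so Na+ should move one place to the right.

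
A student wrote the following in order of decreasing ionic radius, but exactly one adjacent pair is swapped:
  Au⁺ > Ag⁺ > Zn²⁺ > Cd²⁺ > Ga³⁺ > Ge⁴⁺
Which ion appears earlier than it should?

Check each adjacent pair. Zn²⁺ and Cd²⁺ are reversed: both in group 12 with the same charge; Zn²⁺ (period 4) has the smaller radius. No other neighbouring pair contradicts the periodic trends, so Zn²⁺ is the ion listed too early.

Zn²⁺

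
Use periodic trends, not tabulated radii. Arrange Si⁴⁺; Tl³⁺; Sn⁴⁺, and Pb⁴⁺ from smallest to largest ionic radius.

Si⁴⁺ < Sn⁴⁺ < Pb⁴⁺ < Tl³⁺

Si⁴⁺ (Z=14, 10 e⁻), Sn⁴⁺ (Z=50, 46 e⁻), Pb⁴⁺ (Z=82, 78 e⁻), Tl³⁺ (Z=81, 78 e⁻). Si⁴⁺ < Sn⁴⁺ (same group, period 3 vs 5); Sn⁴⁺ < Pb⁴⁺ (same group, 1 shell fewer); Pb⁴⁺ < Tl³⁺ (isoelectronic, higher Z=82 is smaller).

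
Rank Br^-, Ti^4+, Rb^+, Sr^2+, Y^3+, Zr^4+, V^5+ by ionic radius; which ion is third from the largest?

Sr^2+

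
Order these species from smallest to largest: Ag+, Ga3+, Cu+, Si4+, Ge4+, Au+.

Si4+ < Ge4+ < Ga3+ < Cu+ < Ag+ < Au+

First list Z and electron count for each: Si4+: 10 e⁻, Z=14, Ge4+: 28 e⁻, Z=32, Ga3+: 28 e⁻, Z=31, Cu+: 28 e⁻, Z=29, Ag+: 46 e⁻, Z=47, Au+: 78 e⁻, Z=79. Si4+ < Ge4+ (same group, period 3 vs 4); Ge4+ < Ga3+ (both 28 e⁻, Z=32>31); Ga3+ < Cu+ (isoelectronic, higher Z=31 is smaller); Cu+ < Ag+ (same group, 1 shell fewer); Ag+ < Au+ (same group, 1 shell fewer).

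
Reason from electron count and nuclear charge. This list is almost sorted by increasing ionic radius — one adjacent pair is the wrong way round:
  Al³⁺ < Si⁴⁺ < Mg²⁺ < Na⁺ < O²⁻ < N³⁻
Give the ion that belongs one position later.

Al³⁺

Compare adjacent ions: they are isoelectronic (10 e⁻) and Si has more protons than Al (14 vs 13), making Si⁴⁺ smaller — yet in this increasing list Al³⁺ sits before Si⁴⁺. Nothing else is reversed, so Al³⁺ should move one place to the right.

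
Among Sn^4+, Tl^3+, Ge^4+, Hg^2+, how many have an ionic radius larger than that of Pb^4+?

Electron counts and nuclear charges: Ge^4+: 28 e⁻, Z=32, Sn^4+: 46 e⁻, Z=50, Pb^4+: 78 e⁻, Z=82, Tl^3+: 78 e⁻, Z=81, Hg^2+: 78 e⁻, Z=80. Ge^4+ < Sn^4+ (same group, 1 shell fewer); Sn^4+ < Pb^4+ (same group, period 5 vs 6); Pb^4+ < Tl^3+ (both 78 e⁻, Z=82>81); Tl^3+ < Hg^2+ (isoelectronic, higher Z=81 is smaller).
Relative to Pb^4+, the ions that are larger are Tl^3+, Hg^2+. That's 2.

2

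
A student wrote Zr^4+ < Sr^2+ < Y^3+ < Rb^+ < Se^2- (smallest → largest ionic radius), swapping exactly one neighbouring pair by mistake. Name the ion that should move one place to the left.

Y^3+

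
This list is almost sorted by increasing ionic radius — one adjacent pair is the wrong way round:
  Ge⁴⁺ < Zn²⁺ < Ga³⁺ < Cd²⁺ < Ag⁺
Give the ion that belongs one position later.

Compare adjacent ions: Ga³⁺ and Zn²⁺ share 28 electrons; the higher nuclear charge on Ga (Z=31) contracts it more, so Ga³⁺ < Zn²⁺ — yet in this increasing list Zn²⁺ sits before Ga³⁺. Nothing else is reversed, so Zn²⁺ should move one place to the right.

Zn²⁺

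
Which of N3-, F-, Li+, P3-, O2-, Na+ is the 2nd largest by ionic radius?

Work out protons and electrons: Li+ (Z=3, 2 e⁻), Na+ (Z=11, 10 e⁻), F- (Z=9, 10 e⁻), O2- (Z=8, 10 e⁻), N3- (Z=7, 10 e⁻), P3- (Z=15, 18 e⁻). Li+ < Na+ (same group, period 2 vs 3); Na+ < F- (both 10 e⁻, Z=11>9); F- < O2- (both 10 e⁻, Z=9>8); O2- < N3- (isoelectronic, higher Z=8 is smaller); N3- < P3- (same group, 1 shell fewer).
Ordering: Li+ < Na+ < F- < O2- < N3- < P3-. The 2nd largest is N3-.

N3-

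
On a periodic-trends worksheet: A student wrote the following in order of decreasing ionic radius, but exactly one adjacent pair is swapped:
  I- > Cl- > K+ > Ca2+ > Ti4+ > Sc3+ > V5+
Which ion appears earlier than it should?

Ti4+

The pair Ti4+, Sc3+ is the wrong way round — both have 18 electrons but Z(Ti)=22 > Z(Sc)=21, so Ti4+ should be the smaller of the two. All other adjacent pairs agree with periodic trends, so Ti4+ is the misplaced ion.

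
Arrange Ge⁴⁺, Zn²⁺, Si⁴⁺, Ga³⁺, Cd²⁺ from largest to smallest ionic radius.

Work out protons and electrons: Si⁴⁺: 10 e⁻, Z=14, Ge⁴⁺: 28 e⁻, Z=32, Ga³⁺: 28 e⁻, Z=31, Zn²⁺: 28 e⁻, Z=30, Cd²⁺: 46 e⁻, Z=48. Si⁴⁺ < Ge⁴⁺ (same group, 1 shell fewer); Ge⁴⁺ < Ga³⁺ (both 28 e⁻, Z=32>31); Ga³⁺ < Zn²⁺ (both 28 e⁻, Z=31>30); Zn²⁺ < Cd²⁺ (same group, period 4 vs 5).

Cd²⁺ > Zn²⁺ > Ga³⁺ > Ge⁴⁺ > Si⁴⁺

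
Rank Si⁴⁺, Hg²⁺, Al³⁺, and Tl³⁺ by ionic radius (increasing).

Tabulating Z and e⁻: Si⁴⁺: 10 e⁻, Z=14, Al³⁺: 10 e⁻, Z=13, Tl³⁺: 78 e⁻, Z=81, Hg²⁺: 78 e⁻, Z=80. Si⁴⁺ < Al³⁺ (isoelectronic, higher Z=14 is smaller); Al³⁺ < Tl³⁺ (same group, 3 shells fewer); Tl³⁺ < Hg²⁺ (isoelectronic, higher Z=81 is smaller).

Si⁴⁺ < Al³⁺ < Tl³⁺ < Hg²⁺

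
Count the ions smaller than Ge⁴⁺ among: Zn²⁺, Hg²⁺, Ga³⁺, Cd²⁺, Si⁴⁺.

1

Si⁴⁺ has 10 e⁻ (Z=14), Ge⁴⁺ has 28 e⁻ (Z=32), Ga³⁺ has 28 e⁻ (Z=31), Zn²⁺ has 28 e⁻ (Z=30), Cd²⁺ has 46 e⁻ (Z=48), Hg²⁺ has 78 e⁻ (Z=80). Si⁴⁺ < Ge⁴⁺ (same group, period 3 vs 4); Ge⁴⁺ < Ga³⁺ (both 28 e⁻, Z=32>31); Ga³⁺ < Zn²⁺ (both 28 e⁻, Z=31>30); Zn²⁺ < Cd²⁺ (same group, 1 shell fewer); Cd²⁺ < Hg²⁺ (same group, period 5 vs 6).
Relative to Ge⁴⁺, the ions that are smaller are Si⁴⁺. Count: 1.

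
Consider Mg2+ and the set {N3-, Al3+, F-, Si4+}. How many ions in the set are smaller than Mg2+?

Isoelectronic series (10 e⁻ each). Size is set by nuclear charge: more protons means a smaller ion. Si4+ (Z=14), Al3+ (Z=13), Mg2+ (Z=12), F- (Z=9), N3- (Z=7).
Placing each against Mg2+: smaller — Si4+, Al3+; larger — F-, N3-. So 2 are smaller.

2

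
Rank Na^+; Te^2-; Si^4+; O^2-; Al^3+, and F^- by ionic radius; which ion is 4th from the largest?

Na^+

Si^4+ (Z=14, 10 e⁻), Al^3+ (Z=13, 10 e⁻), Na^+ (Z=11, 10 e⁻), F^- (Z=9, 10 e⁻), O^2- (Z=8, 10 e⁻), Te^2- (Z=52, 54 e⁻). Si^4+ < Al^3+ (both 10 e⁻, Z=14>13); Al^3+ < Na^+ (isoelectronic, higher Z=13 is smaller); Na^+ < F^- (isoelectronic, higher Z=11 is smaller); F^- < O^2- (both 10 e⁻, Z=9>8); O^2- < Te^2- (same group, 3 shells fewer).
So the order is Si^4+ < Al^3+ < Na^+ < F^- < O^2- < Te^2-; the 4th-largest ion is Na^+.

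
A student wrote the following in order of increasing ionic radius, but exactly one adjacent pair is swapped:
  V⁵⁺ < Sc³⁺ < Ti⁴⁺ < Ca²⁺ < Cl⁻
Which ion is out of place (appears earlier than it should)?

Scanning neighbour by neighbour, only Sc³⁺/Ti⁴⁺ violates a trend: both have 18 electrons but Z(Ti)=22 > Z(Sc)=21, so Ti⁴⁺ should be the smaller of the two. That makes Sc³⁺ the one sitting a position early relative to where it belongs.

Sc³⁺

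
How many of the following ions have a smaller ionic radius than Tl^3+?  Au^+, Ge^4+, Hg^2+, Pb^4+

2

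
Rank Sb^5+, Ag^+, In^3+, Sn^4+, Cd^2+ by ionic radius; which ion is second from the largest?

Cd^2+

Isoelectronic series (46 e⁻ each). Size is set by nuclear charge: more protons means a smaller ion. Sb^5+ (Z=51), Sn^4+ (Z=50), In^3+ (Z=49), Cd^2+ (Z=48), Ag^+ (Z=47).
That gives Sb^5+ < Sn^4+ < In^3+ < Cd^2+ < Ag^+. From the largest end, number 2 is Cd^2+.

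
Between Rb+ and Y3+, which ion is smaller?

Y3+

Isoelectronic series (36 e⁻ each). Size is set by nuclear charge: more protons means a smaller ion. Y3+ (Z=39), Rb+ (Z=37).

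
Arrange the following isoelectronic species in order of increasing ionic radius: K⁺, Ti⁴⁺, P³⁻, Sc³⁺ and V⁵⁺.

Isoelectronic series (18 e⁻ each). Size is set by nuclear charge: more protons means a smaller ion. V⁵⁺ (Z=23), Ti⁴⁺ (Z=22), Sc³⁺ (Z=21), K⁺ (Z=19), P³⁻ (Z=15).

V⁵⁺ < Ti⁴⁺ < Sc³⁺ < K⁺ < P³⁻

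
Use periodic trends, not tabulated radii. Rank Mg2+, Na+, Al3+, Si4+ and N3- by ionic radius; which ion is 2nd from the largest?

Isoelectronic series (10 e⁻ each). Size is set by nuclear charge: more protons means a smaller ion. Si4+ (Z=14), Al3+ (Z=13), Mg2+ (Z=12), Na+ (Z=11), N3- (Z=7).
So the order is Si4+ < Al3+ < Mg2+ < Na+ < N3-; the 2nd-largest ion is Na+.

Na+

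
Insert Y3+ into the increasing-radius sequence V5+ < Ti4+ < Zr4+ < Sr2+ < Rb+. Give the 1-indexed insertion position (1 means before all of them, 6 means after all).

4

V5+ (Z=23, 18 e⁻), Ti4+ (Z=22, 18 e⁻), Zr4+ (Z=40, 36 e⁻), Y3+ (Z=39, 36 e⁻), Sr2+ (Z=38, 36 e⁻), Rb+ (Z=37, 36 e⁻). V5+ < Ti4+ (both 18 e⁻, Z=23>22); Ti4+ < Zr4+ (same group, period 4 vs 5); Zr4+ < Y3+ (isoelectronic, higher Z=40 is smaller); Y3+ < Sr2+ (isoelectronic, higher Z=39 is smaller); Sr2+ < Rb+ (isoelectronic, higher Z=38 is smaller).
Putting Y3+ in gives V5+ < Ti4+ < Zr4+ < Y3+ < Sr2+ < Rb+; it lands at slot 4.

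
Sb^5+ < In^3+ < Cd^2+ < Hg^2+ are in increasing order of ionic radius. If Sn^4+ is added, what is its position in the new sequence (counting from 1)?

2

First list Z and electron count for each: Sb^5+: 46 e⁻, Z=51, Sn^4+: 46 e⁻, Z=50, In^3+: 46 e⁻, Z=49, Cd^2+: 46 e⁻, Z=48, Hg^2+: 78 e⁻, Z=80. Sb^5+ < Sn^4+ (both 46 e⁻, Z=51>50); Sn^4+ < In^3+ (both 46 e⁻, Z=50>49); In^3+ < Cd^2+ (both 46 e⁻, Z=49>48); Cd^2+ < Hg^2+ (same group, period 5 vs 6).
With Sn^4+ included the full order is Sb^5+ < Sn^4+ < In^3+ < Cd^2+ < Hg^2+, so it takes position 2.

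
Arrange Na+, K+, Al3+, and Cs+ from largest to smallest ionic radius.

Cs+ > K+ > Na+ > Al3+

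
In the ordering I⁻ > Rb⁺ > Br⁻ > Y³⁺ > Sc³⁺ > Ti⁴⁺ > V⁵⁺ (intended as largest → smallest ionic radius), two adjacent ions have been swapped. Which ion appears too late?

Check each adjacent pair. Rb⁺ and Br⁻ are reversed: Rb⁺ and Br⁻ share 36 electrons; the higher nuclear charge on Rb (Z=37) contracts it more, so Rb⁺ < Br⁻. No other neighbouring pair contradicts the periodic trends, so Br⁻ is the ion listed too late.

Br⁻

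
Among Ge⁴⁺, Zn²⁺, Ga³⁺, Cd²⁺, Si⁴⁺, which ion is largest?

Cd²⁺

First list Z and electron count for each: Si⁴⁺ has 10 e⁻ (Z=14), Ge⁴⁺ has 28 e⁻ (Z=32), Ga³⁺ has 28 e⁻ (Z=31), Zn²⁺ has 28 e⁻ (Z=30), Cd²⁺ has 46 e⁻ (Z=48). Si⁴⁺ < Ge⁴⁺ (same group, period 3 vs 4); Ge⁴⁺ < Ga³⁺ (isoelectronic, higher Z=32 is smaller); Ga³⁺ < Zn²⁺ (isoelectronic, higher Z=31 is smaller); Zn²⁺ < Cd²⁺ (same group, 1 shell fewer).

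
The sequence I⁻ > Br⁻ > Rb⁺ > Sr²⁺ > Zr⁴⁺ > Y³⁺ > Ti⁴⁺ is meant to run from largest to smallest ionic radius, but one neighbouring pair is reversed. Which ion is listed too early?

Zr⁴⁺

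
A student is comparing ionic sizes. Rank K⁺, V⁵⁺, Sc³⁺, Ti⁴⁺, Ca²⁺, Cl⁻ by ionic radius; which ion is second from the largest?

Isoelectronic series (18 e⁻ each). Size is set by nuclear charge: more protons means a smaller ion. V⁵⁺ (Z=23), Ti⁴⁺ (Z=22), Sc³⁺ (Z=21), Ca²⁺ (Z=20), K⁺ (Z=19), Cl⁻ (Z=17).
Full ascending order: V⁵⁺ < Ti⁴⁺ < Sc³⁺ < Ca²⁺ < K⁺ < Cl⁻. Counting from the largest, position 2 is K⁺.

K⁺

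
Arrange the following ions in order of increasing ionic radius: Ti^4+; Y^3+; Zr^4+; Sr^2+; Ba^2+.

Ti^4+: 18 e⁻, Z=22, Zr^4+: 36 e⁻, Z=40, Y^3+: 36 e⁻, Z=39, Sr^2+: 36 e⁻, Z=38, Ba^2+: 54 e⁻, Z=56. Ti^4+ < Zr^4+ (same group, period 4 vs 5); Zr^4+ < Y^3+ (isoelectronic, higher Z=40 is smaller); Y^3+ < Sr^2+ (isoelectronic, higher Z=39 is smaller); Sr^2+ < Ba^2+ (same group, 1 shell fewer).

Ti^4+ < Zr^4+ < Y^3+ < Sr^2+ < Ba^2+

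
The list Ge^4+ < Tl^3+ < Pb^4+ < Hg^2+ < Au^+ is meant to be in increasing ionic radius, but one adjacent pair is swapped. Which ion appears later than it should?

Pb^4+

Scanning neighbour by neighbour, only Tl^3+/Pb^4+ violates a trend: both have 78 electrons but Z(Pb)=82 > Z(Tl)=81, so Pb^4+ should be the smaller of the two. That makes Pb^4+ the one sitting a position late relative to where it belongs.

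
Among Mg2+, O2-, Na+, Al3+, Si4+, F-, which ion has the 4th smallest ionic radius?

Na+

Each ion has 10 electrons. The ranking follows nuclear charge in reverse — greater Z gives a smaller radius. Si4+ (Z=14), Al3+ (Z=13), Mg2+ (Z=12), Na+ (Z=11), F- (Z=9), O2- (Z=8).
Full ascending order: Si4+ < Al3+ < Mg2+ < Na+ < F- < O2-. Counting from the smallest, position 4 is Na+.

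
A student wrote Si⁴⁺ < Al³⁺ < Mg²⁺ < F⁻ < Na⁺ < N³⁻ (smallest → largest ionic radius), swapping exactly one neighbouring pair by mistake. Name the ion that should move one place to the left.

Na⁺

Compare adjacent ions: they are isoelectronic (10 e⁻) and Na has more protons than F (11 vs 9), making Na⁺ smaller — yet in this increasing list F⁻ sits before Na⁺. Nothing else is reversed, so Na⁺ should move one place to the left.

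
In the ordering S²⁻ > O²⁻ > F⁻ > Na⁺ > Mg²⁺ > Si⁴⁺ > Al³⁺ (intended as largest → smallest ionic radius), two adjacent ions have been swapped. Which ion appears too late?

Al³⁺

Scanning neighbour by neighbour, only Si⁴⁺/Al³⁺ violates a trend: both have 10 electrons but Z(Si)=14 > Z(Al)=13, so Si⁴⁺ should be the smaller of the two. That makes Al³⁺ the one sitting a position late relative to where it belongs.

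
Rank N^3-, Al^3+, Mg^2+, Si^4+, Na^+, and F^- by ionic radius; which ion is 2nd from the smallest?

Al^3+

Isoelectronic series (10 e⁻ each). Size is set by nuclear charge: more protons means a smaller ion. Si^4+ (Z=14), Al^3+ (Z=13), Mg^2+ (Z=12), Na^+ (Z=11), F^- (Z=9), N^3- (Z=7).
That gives Si^4+ < Al^3+ < Mg^2+ < Na^+ < F^- < N^3-. From the smallest end, number 2 is Al^3+.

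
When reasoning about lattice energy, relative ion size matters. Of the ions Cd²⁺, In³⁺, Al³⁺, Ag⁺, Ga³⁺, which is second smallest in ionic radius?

Tabulating Z and e⁻: Al³⁺: 10 e⁻, Z=13, Ga³⁺: 28 e⁻, Z=31, In³⁺: 46 e⁻, Z=49, Cd²⁺: 46 e⁻, Z=48, Ag⁺: 46 e⁻, Z=47. Al³⁺ < Ga³⁺ (same group, period 3 vs 4); Ga³⁺ < In³⁺ (same group, 1 shell fewer); In³⁺ < Cd²⁺ (isoelectronic, higher Z=49 is smaller); Cd²⁺ < Ag⁺ (isoelectronic, higher Z=48 is smaller).
That gives Al³⁺ < Ga³⁺ < In³⁺ < Cd²⁺ < Ag⁺. From the smallest end, number 2 is Ga³⁺.

Ga³⁺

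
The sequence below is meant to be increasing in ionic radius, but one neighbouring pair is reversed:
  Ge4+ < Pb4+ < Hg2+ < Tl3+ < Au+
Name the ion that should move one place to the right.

Compare adjacent ions: Tl3+ and Hg2+ share 78 electrons; the higher nuclear charge on Tl (Z=81) contracts it more, so Tl3+ < Hg2+ — yet in this increasing list Hg2+ sits before Tl3+. Nothing else is reversed, so Hg2+ should move one place to the right.

Hg2+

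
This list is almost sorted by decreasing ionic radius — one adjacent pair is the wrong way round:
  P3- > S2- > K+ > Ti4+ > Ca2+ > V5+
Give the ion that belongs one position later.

Check each adjacent pair. Ti4+ and Ca2+ are reversed: both have 18 electrons but Z(Ti)=22 > Z(Ca)=20, so Ti4+ should be the smaller of the two. No other neighbouring pair contradicts the periodic trends, so Ti4+ is the ion listed too early.

Ti4+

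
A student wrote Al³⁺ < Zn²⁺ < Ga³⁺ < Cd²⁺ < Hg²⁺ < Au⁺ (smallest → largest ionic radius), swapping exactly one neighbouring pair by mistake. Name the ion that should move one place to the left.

Ga³⁺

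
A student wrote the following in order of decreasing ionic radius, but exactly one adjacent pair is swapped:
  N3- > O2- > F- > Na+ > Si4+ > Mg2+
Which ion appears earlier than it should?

Si4+

Compare adjacent ions: Si4+ and Mg2+ share 10 electrons; the higher nuclear charge on Si (Z=14) contracts it more, so Si4+ < Mg2+ — yet in this decreasing list Si4+ sits before Mg2+. Nothing else is reversed, so Si4+ should move one place to the right.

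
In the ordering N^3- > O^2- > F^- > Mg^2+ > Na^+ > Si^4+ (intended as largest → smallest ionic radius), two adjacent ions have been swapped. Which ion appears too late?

Na^+

Scanning neighbour by neighbour, only Mg^2+/Na^+ violates a trend: both have 10 electrons but Z(Mg)=12 > Z(Na)=11, so Mg^2+ should be the smaller of the two. That makes Na^+ the one sitting a position late relative to where it belongs.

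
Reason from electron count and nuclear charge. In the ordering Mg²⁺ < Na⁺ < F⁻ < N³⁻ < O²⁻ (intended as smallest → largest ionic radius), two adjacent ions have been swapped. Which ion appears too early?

The pair N³⁻, O²⁻ is the wrong way round — they are isoelectronic (10 e⁻) and O has more protons than N (8 vs 7), making O²⁻ smaller. All other adjacent pairs agree with periodic trends, so N³⁻ is the misplaced ion.

N³⁻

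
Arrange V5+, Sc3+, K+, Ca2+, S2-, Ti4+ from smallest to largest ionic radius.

V5+ < Ti4+ < Sc3+ < Ca2+ < K+ < S2-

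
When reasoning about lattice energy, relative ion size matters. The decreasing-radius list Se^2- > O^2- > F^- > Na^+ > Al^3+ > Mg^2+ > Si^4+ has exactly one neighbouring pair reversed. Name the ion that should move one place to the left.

Mg^2+

Check each adjacent pair. Al^3+ and Mg^2+ are reversed: both have 10 electrons but Z(Al)=13 > Z(Mg)=12, so Al^3+ should be the smaller of the two. No other neighbouring pair contradicts the periodic trends, so Mg^2+ is the ion listed too late.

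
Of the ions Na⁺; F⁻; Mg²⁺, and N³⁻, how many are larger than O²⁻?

1

All of these have 10 electrons (isoelectronic). With the same electron cloud, the ion with the most protons pulls it in tightest. Nuclear charges: Mg²⁺ (Z=12), Na⁺ (Z=11), F⁻ (Z=9), O²⁻ (Z=8), N³⁻ (Z=7). Highest Z is smallest.
Overall: Mg²⁺ < Na⁺ < F⁻ < O²⁻ < N³⁻. O²⁻ has 3 below it and 1 above. That's 1.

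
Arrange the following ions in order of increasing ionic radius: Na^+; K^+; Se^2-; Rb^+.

Na^+ (Z=11, 10 e⁻), K^+ (Z=19, 18 e⁻), Rb^+ (Z=37, 36 e⁻), Se^2- (Z=34, 36 e⁻). Na^+ < K^+ (same group, 1 shell fewer); K^+ < Rb^+ (same group, period 4 vs 5); Rb^+ < Se^2- (isoelectronic, higher Z=37 is smaller).

Na^+ < K^+ < Rb^+ < Se^2-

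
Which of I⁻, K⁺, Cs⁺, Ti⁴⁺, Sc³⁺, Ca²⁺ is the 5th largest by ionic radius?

Electron counts and nuclear charges: Ti⁴⁺ has 18 e⁻ (Z=22), Sc³⁺ has 18 e⁻ (Z=21), Ca²⁺ has 18 e⁻ (Z=20), K⁺ has 18 e⁻ (Z=19), Cs⁺ has 54 e⁻ (Z=55), I⁻ has 54 e⁻ (Z=53). Ti⁴⁺ < Sc³⁺ (both 18 e⁻, Z=22>21); Sc³⁺ < Ca²⁺ (isoelectronic, higher Z=21 is smaller); Ca²⁺ < K⁺ (both 18 e⁻, Z=20>19); K⁺ < Cs⁺ (same group, period 4 vs 6); Cs⁺ < I⁻ (both 54 e⁻, Z=55>53).
So the order is Ti⁴⁺ < Sc³⁺ < Ca²⁺ < K⁺ < Cs⁺ < I⁻; the 5th-largest ion is Sc³⁺.

Sc³⁺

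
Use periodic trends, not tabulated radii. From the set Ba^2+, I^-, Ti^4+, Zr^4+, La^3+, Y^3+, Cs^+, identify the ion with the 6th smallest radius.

Cs^+

Electron counts and nuclear charges: Ti^4+ (Z=22, 18 e⁻), Zr^4+ (Z=40, 36 e⁻), Y^3+ (Z=39, 36 e⁻), La^3+ (Z=57, 54 e⁻), Ba^2+ (Z=56, 54 e⁻), Cs^+ (Z=55, 54 e⁻), I^- (Z=53, 54 e⁻). Ti^4+ < Zr^4+ (same group, 1 shell fewer); Zr^4+ < Y^3+ (isoelectronic, higher Z=40 is smaller); Y^3+ < La^3+ (same group, period 5 vs 6); La^3+ < Ba^2+ (isoelectronic, higher Z=57 is smaller); Ba^2+ < Cs^+ (both 54 e⁻, Z=56>55); Cs^+ < I^- (isoelectronic, higher Z=55 is smaller).
So the order is Ti^4+ < Zr^4+ < Y^3+ < La^3+ < Ba^2+ < Cs^+ < I^-; the 6th-smallest ion is Cs^+.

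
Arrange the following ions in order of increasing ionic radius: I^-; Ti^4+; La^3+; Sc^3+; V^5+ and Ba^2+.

First list Z and electron count for each: V^5+ (Z=23, 18 e⁻), Ti^4+ (Z=22, 18 e⁻), Sc^3+ (Z=21, 18 e⁻), La^3+ (Z=57, 54 e⁻), Ba^2+ (Z=56, 54 e⁻), I^- (Z=53, 54 e⁻). V^5+ < Ti^4+ (both 18 e⁻, Z=23>22); Ti^4+ < Sc^3+ (both 18 e⁻, Z=22>21); Sc^3+ < La^3+ (same group, period 4 vs 6); La^3+ < Ba^2+ (isoelectronic, higher Z=57 is smaller); Ba^2+ < I^- (isoelectronic, higher Z=56 is smaller).

V^5+ < Ti^4+ < Sc^3+ < La^3+ < Ba^2+ < I^-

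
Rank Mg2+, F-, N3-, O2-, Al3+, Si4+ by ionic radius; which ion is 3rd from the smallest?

Mg2+

Each ion has 10 electrons. The ranking follows nuclear charge in reverse — greater Z gives a smaller radius. Si4+ (Z=14), Al3+ (Z=13), Mg2+ (Z=12), F- (Z=9), O2- (Z=8), N3- (Z=7).
Ordering: Si4+ < Al3+ < Mg2+ < F- < O2- < N3-. The 3rd smallest is Mg2+.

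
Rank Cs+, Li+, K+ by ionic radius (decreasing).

Cs+ > K+ > Li+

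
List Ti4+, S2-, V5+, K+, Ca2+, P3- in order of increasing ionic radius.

V5+ < Ti4+ < Ca2+ < K+ < S2- < P3-

Isoelectronic series (18 e⁻ each). Size is set by nuclear charge: more protons means a smaller ion. V5+ (Z=23), Ti4+ (Z=22), Ca2+ (Z=20), K+ (Z=19), S2- (Z=16), P3- (Z=15).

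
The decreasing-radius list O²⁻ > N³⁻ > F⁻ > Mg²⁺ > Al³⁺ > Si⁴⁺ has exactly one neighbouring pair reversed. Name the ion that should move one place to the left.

Scanning neighbour by neighbour, only O²⁻/N³⁻ violates a trend: they are isoelectronic (10 e⁻) and O has more protons than N (8 vs 7), making O²⁻ smaller. That makes N³⁻ the one sitting a position late relative to where it belongs.

N³⁻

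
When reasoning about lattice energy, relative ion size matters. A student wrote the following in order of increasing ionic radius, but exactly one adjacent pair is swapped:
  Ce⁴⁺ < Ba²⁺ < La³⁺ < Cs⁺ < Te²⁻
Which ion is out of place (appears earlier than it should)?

Ba²⁺

Scanning neighbour by neighbour, only Ba²⁺/La³⁺ violates a trend: both have 54 electrons but Z(La)=57 > Z(Ba)=56, so La³⁺ should be the smaller of the two. That makes Ba²⁺ the one sitting a position early relative to where it belongs.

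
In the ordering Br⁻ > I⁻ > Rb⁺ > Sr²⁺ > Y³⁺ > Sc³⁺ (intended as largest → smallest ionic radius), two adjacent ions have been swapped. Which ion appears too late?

I⁻

The pair Br⁻, I⁻ is the wrong way round — Br⁻ and I⁻ are in one column with the same charge; the lighter period-4 ion has one fewer shell and is smaller. All other adjacent pairs agree with periodic trends, so I⁻ is the misplaced ion.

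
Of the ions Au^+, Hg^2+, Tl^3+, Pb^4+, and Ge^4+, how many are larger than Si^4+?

First list Z and electron count for each: Si^4+ (Z=14, 10 e⁻), Ge^4+ (Z=32, 28 e⁻), Pb^4+ (Z=82, 78 e⁻), Tl^3+ (Z=81, 78 e⁻), Hg^2+ (Z=80, 78 e⁻), Au^+ (Z=79, 78 e⁻). Si^4+ < Ge^4+ (same group, 1 shell fewer); Ge^4+ < Pb^4+ (same group, 2 shells fewer); Pb^4+ < Tl^3+ (isoelectronic, higher Z=82 is smaller); Tl^3+ < Hg^2+ (both 78 e⁻, Z=81>80); Hg^2+ < Au^+ (both 78 e⁻, Z=80>79).
Relative to Si^4+, the ions that are larger are Ge^4+, Pb^4+, Tl^3+, Hg^2+, Au^+. That's 5.

5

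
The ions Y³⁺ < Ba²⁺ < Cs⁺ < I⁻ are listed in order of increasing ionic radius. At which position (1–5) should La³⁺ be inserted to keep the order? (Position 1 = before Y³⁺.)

Tabulating Z and e⁻: Y³⁺ has 36 e⁻ (Z=39), La³⁺ has 54 e⁻ (Z=57), Ba²⁺ has 54 e⁻ (Z=56), Cs⁺ has 54 e⁻ (Z=55), I⁻ has 54 e⁻ (Z=53). Y³⁺ < La³⁺ (same group, 1 shell fewer); La³⁺ < Ba²⁺ (isoelectronic, higher Z=57 is smaller); Ba²⁺ < Cs⁺ (isoelectronic, higher Z=56 is smaller); Cs⁺ < I⁻ (both 54 e⁻, Z=55>53).
The complete sequence is Y³⁺ < La³⁺ < Ba²⁺ < Cs⁺ < I⁻. La³⁺ sits at position 2.

2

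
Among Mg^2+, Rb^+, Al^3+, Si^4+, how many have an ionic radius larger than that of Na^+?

1

Work out protons and electrons: Si^4+ has 10 e⁻ (Z=14), Al^3+ has 10 e⁻ (Z=13), Mg^2+ has 10 e⁻ (Z=12), Na^+ has 10 e⁻ (Z=11), Rb^+ has 36 e⁻ (Z=37). Si^4+ < Al^3+ (isoelectronic, higher Z=14 is smaller); Al^3+ < Mg^2+ (isoelectronic, higher Z=13 is smaller); Mg^2+ < Na^+ (both 10 e⁻, Z=12>11); Na^+ < Rb^+ (same group, 2 shells fewer).
Overall: Si^4+ < Al^3+ < Mg^2+ < Na^+ < Rb^+. Na^+ has 3 below it and 1 above. Count: 1.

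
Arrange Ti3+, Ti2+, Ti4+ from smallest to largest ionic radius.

Same element, different charge: the more highly charged cation has fewer electrons and a greater effective nuclear charge per electron, making Ti4+ the smallest.

Ti4+ < Ti3+ < Ti2+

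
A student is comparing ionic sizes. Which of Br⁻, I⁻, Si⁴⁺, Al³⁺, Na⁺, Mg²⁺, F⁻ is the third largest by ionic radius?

Electron counts and nuclear charges: Si⁴⁺ has 10 e⁻ (Z=14), Al³⁺ has 10 e⁻ (Z=13), Mg²⁺ has 10 e⁻ (Z=12), Na⁺ has 10 e⁻ (Z=11), F⁻ has 10 e⁻ (Z=9), Br⁻ has 36 e⁻ (Z=35), I⁻ has 54 e⁻ (Z=53). Si⁴⁺ < Al³⁺ (isoelectronic, higher Z=14 is smaller); Al³⁺ < Mg²⁺ (both 10 e⁻, Z=13>12); Mg²⁺ < Na⁺ (both 10 e⁻, Z=12>11); Na⁺ < F⁻ (both 10 e⁻, Z=11>9); F⁻ < Br⁻ (same group, period 2 vs 4); Br⁻ < I⁻ (same group, period 4 vs 5).
Ordering: Si⁴⁺ < Al³⁺ < Mg²⁺ < Na⁺ < F⁻ < Br⁻ < I⁻. The third largest is F⁻.

F⁻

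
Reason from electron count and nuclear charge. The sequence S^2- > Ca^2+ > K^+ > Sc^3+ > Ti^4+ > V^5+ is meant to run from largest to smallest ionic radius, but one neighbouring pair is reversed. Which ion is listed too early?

Ca^2+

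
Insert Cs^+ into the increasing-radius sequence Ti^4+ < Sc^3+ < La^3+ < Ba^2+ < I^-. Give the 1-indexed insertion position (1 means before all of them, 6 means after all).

First list Z and electron count for each: Ti^4+: 18 e⁻, Z=22, Sc^3+: 18 e⁻, Z=21, La^3+: 54 e⁻, Z=57, Ba^2+: 54 e⁻, Z=56, Cs^+: 54 e⁻, Z=55, I^-: 54 e⁻, Z=53. Ti^4+ < Sc^3+ (both 18 e⁻, Z=22>21); Sc^3+ < La^3+ (same group, 2 shells fewer); La^3+ < Ba^2+ (isoelectronic, higher Z=57 is smaller); Ba^2+ < Cs^+ (both 54 e⁻, Z=56>55); Cs^+ < I^- (isoelectronic, higher Z=55 is smaller).
The complete sequence is Ti^4+ < Sc^3+ < La^3+ < Ba^2+ < Cs^+ < I^-. Cs^+ sits at position 5.

5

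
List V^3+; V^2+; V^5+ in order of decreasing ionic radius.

V^2+ > V^3+ > V^5+

Same element, different charge: the more highly charged cation has fewer electrons and a greater effective nuclear charge per electron, making V^5+ the smallest.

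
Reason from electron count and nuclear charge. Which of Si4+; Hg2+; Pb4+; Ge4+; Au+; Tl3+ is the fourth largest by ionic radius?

Tabulating Z and e⁻: Si4+ (Z=14, 10 e⁻), Ge4+ (Z=32, 28 e⁻), Pb4+ (Z=82, 78 e⁻), Tl3+ (Z=81, 78 e⁻), Hg2+ (Z=80, 78 e⁻), Au+ (Z=79, 78 e⁻). Si4+ < Ge4+ (same group, 1 shell fewer); Ge4+ < Pb4+ (same group, period 4 vs 6); Pb4+ < Tl3+ (isoelectronic, higher Z=82 is smaller); Tl3+ < Hg2+ (isoelectronic, higher Z=81 is smaller); Hg2+ < Au+ (both 78 e⁻, Z=80>79).
That gives Si4+ < Ge4+ < Pb4+ < Tl3+ < Hg2+ < Au+. From the largest end, number 4 is Pb4+.

Pb4+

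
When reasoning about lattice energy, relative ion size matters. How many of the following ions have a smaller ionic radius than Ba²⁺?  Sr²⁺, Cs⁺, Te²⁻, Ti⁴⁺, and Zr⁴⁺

3

First list Z and electron count for each: Ti⁴⁺ has 18 e⁻ (Z=22), Zr⁴⁺ has 36 e⁻ (Z=40), Sr²⁺ has 36 e⁻ (Z=38), Ba²⁺ has 54 e⁻ (Z=56), Cs⁺ has 54 e⁻ (Z=55), Te²⁻ has 54 e⁻ (Z=52). Ti⁴⁺ < Zr⁴⁺ (same group, 1 shell fewer); Zr⁴⁺ < Sr²⁺ (both 36 e⁻, Z=40>38); Sr²⁺ < Ba²⁺ (same group, period 5 vs 6); Ba²⁺ < Cs⁺ (isoelectronic, higher Z=56 is smaller); Cs⁺ < Te²⁻ (both 54 e⁻, Z=55>52).
Placing each against Ba²⁺: smaller — Ti⁴⁺, Zr⁴⁺, Sr²⁺; larger — Cs⁺, Te²⁻. That's 3.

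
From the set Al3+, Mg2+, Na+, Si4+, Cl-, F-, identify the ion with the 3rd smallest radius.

Mg2+

First list Z and electron count for each: Si4+ (Z=14, 10 e⁻), Al3+ (Z=13, 10 e⁻), Mg2+ (Z=12, 10 e⁻), Na+ (Z=11, 10 e⁻), F- (Z=9, 10 e⁻), Cl- (Z=17, 18 e⁻). Si4+ < Al3+ (isoelectronic, higher Z=14 is smaller); Al3+ < Mg2+ (isoelectronic, higher Z=13 is smaller); Mg2+ < Na+ (both 10 e⁻, Z=12>11); Na+ < F- (isoelectronic, higher Z=11 is smaller); F- < Cl- (same group, period 2 vs 3).
That gives Si4+ < Al3+ < Mg2+ < Na+ < F- < Cl-. From the smallest end, number 3 is Mg2+.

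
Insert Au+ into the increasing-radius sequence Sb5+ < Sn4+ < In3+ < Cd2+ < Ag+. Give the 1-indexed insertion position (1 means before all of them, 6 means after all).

6

Sb5+: 46 e⁻, Z=51, Sn4+: 46 e⁻, Z=50, In3+: 46 e⁻, Z=49, Cd2+: 46 e⁻, Z=48, Ag+: 46 e⁻, Z=47, Au+: 78 e⁻, Z=79. Sb5+ < Sn4+ (isoelectronic, higher Z=51 is smaller); Sn4+ < In3+ (isoelectronic, higher Z=50 is smaller); In3+ < Cd2+ (isoelectronic, higher Z=49 is smaller); Cd2+ < Ag+ (isoelectronic, higher Z=48 is smaller); Ag+ < Au+ (same group, period 5 vs 6).
The complete sequence is Sb5+ < Sn4+ < In3+ < Cd2+ < Ag+ < Au+. Au+ sits at position 6.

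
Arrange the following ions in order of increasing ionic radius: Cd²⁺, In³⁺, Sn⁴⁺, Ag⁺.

Sn⁴⁺ < In³⁺ < Cd²⁺ < Ag⁺

All of these have 46 electrons (isoelectronic). With the same electron cloud, the ion with the most protons pulls it in tightest. Nuclear charges: Sn⁴⁺ (Z=50), In³⁺ (Z=49), Cd²⁺ (Z=48), Ag⁺ (Z=47). Highest Z is smallest.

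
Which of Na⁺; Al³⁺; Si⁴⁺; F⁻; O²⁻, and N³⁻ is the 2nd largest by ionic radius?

O²⁻

All of these have 10 electrons (isoelectronic). With the same electron cloud, the ion with the most protons pulls it in tightest. Nuclear charges: Si⁴⁺ (Z=14), Al³⁺ (Z=13), Na⁺ (Z=11), F⁻ (Z=9), O²⁻ (Z=8), N³⁻ (Z=7). Highest Z is smallest.
That gives Si⁴⁺ < Al³⁺ < Na⁺ < F⁻ < O²⁻ < N³⁻. From the largest end, number 2 is O²⁻.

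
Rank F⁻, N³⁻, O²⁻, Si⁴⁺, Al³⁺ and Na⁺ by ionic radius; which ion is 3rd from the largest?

Each ion has 10 electrons. The ranking follows nuclear charge in reverse — greater Z gives a smaller radius. Si⁴⁺ (Z=14), Al³⁺ (Z=13), Na⁺ (Z=11), F⁻ (Z=9), O²⁻ (Z=8), N³⁻ (Z=7).
So the order is Si⁴⁺ < Al³⁺ < Na⁺ < F⁻ < O²⁻ < N³⁻; the 3rd-largest ion is F⁻.

F⁻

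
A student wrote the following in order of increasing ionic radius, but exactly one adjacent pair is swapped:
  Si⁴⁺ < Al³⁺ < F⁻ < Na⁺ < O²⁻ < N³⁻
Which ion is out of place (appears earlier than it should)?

F⁻

Scanning neighbour by neighbour, only F⁻/Na⁺ violates a trend: they are isoelectronic (10 e⁻) and Na has more protons than F (11 vs 9), making Na⁺ smaller. That makes F⁻ the one sitting a position early relative to where it belongs.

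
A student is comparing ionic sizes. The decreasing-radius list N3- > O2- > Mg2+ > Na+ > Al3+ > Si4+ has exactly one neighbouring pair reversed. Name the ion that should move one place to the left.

Na+

Scanning neighbour by neighbour, only Mg2+/Na+ violates a trend: both have 10 electrons but Z(Mg)=12 > Z(Na)=11, so Mg2+ should be the smaller of the two. That makes Na+ the one sitting a position late relative to where it belongs.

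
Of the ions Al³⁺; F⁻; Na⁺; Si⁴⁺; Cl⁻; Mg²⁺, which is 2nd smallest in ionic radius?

First list Z and electron count for each: Si⁴⁺ (Z=14, 10 e⁻), Al³⁺ (Z=13, 10 e⁻), Mg²⁺ (Z=12, 10 e⁻), Na⁺ (Z=11, 10 e⁻), F⁻ (Z=9, 10 e⁻), Cl⁻ (Z=17, 18 e⁻). Si⁴⁺ < Al³⁺ (both 10 e⁻, Z=14>13); Al³⁺ < Mg²⁺ (both 10 e⁻, Z=13>12); Mg²⁺ < Na⁺ (isoelectronic, higher Z=12 is smaller); Na⁺ < F⁻ (isoelectronic, higher Z=11 is smaller); F⁻ < Cl⁻ (same group, 1 shell fewer).
Full ascending order: Si⁴⁺ < Al³⁺ < Mg²⁺ < Na⁺ < F⁻ < Cl⁻. Counting from the smallest, position 2 is Al³⁺.

Al³⁺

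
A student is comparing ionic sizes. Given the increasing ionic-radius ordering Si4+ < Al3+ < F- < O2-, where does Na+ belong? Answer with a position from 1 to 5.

3

These species are isoelectronic with 10 electrons. The only difference is the number of protons: Si4+ (Z=14), Al3+ (Z=13), Na+ (Z=11), F- (Z=9), O2- (Z=8). The strongest nuclear pull (Si4+) gives the smallest ion.
The complete sequence is Si4+ < Al3+ < Na+ < F- < O2-. Na+ sits at position 3.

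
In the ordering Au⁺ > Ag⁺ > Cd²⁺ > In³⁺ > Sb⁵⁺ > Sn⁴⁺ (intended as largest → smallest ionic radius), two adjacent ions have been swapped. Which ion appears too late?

Sn⁴⁺

The pair Sb⁵⁺, Sn⁴⁺ is the wrong way round — they are isoelectronic (46 e⁻) and Sb has more protons than Sn (51 vs 50), making Sb⁵⁺ smaller. All other adjacent pairs agree with periodic trends, so Sn⁴⁺ is the misplaced ion.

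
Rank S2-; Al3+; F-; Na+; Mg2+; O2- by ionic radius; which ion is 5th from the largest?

Mg2+

First list Z and electron count for each: Al3+ has 10 e⁻ (Z=13), Mg2+ has 10 e⁻ (Z=12), Na+ has 10 e⁻ (Z=11), F- has 10 e⁻ (Z=9), O2- has 10 e⁻ (Z=8), S2- has 18 e⁻ (Z=16). Al3+ < Mg2+ (both 10 e⁻, Z=13>12); Mg2+ < Na+ (both 10 e⁻, Z=12>11); Na+ < F- (isoelectronic, higher Z=11 is smaller); F- < O2- (both 10 e⁻, Z=9>8); O2- < S2- (same group, 1 shell fewer).
So the order is Al3+ < Mg2+ < Na+ < F- < O2- < S2-; the 5th-largest ion is Mg2+.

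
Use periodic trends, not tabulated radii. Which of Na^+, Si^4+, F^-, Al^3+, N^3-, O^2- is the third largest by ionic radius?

F^-

Isoelectronic series (10 e⁻ each). Size is set by nuclear charge: more protons means a smaller ion. Si^4+ (Z=14), Al^3+ (Z=13), Na^+ (Z=11), F^- (Z=9), O^2- (Z=8), N^3- (Z=7).
Ordering: Si^4+ < Al^3+ < Na^+ < F^- < O^2- < N^3-. The third largest is F^-.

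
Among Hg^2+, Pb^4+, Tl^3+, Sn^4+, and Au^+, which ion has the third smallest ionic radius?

Sn^4+ has 46 e⁻ (Z=50), Pb^4+ has 78 e⁻ (Z=82), Tl^3+ has 78 e⁻ (Z=81), Hg^2+ has 78 e⁻ (Z=80), Au^+ has 78 e⁻ (Z=79). Sn^4+ < Pb^4+ (same group, 1 shell fewer); Pb^4+ < Tl^3+ (both 78 e⁻, Z=82>81); Tl^3+ < Hg^2+ (isoelectronic, higher Z=81 is smaller); Hg^2+ < Au^+ (isoelectronic, higher Z=80 is smaller).
That gives Sn^4+ < Pb^4+ < Tl^3+ < Hg^2+ < Au^+. From the smallest end, number 3 is Tl^3+.

Tl^3+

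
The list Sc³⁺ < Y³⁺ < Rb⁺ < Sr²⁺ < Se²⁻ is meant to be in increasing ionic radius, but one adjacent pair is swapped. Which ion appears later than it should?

Scanning neighbour by neighbour, only Rb⁺/Sr²⁺ violates a trend: both have 36 electrons but Z(Sr)=38 > Z(Rb)=37, so Sr²⁺ should be the smaller of the two. That makes Sr²⁺ the one sitting a position late relative to where it belongs.

Sr²⁺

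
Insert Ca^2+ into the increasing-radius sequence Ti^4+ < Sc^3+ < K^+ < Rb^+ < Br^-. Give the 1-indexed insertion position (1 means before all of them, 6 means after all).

Work out protons and electrons: Ti^4+ has 18 e⁻ (Z=22), Sc^3+ has 18 e⁻ (Z=21), Ca^2+ has 18 e⁻ (Z=20), K^+ has 18 e⁻ (Z=19), Rb^+ has 36 e⁻ (Z=37), Br^- has 36 e⁻ (Z=35). Ti^4+ < Sc^3+ (isoelectronic, higher Z=22 is smaller); Sc^3+ < Ca^2+ (isoelectronic, higher Z=21 is smaller); Ca^2+ < K^+ (both 18 e⁻, Z=20>19); K^+ < Rb^+ (same group, period 4 vs 5); Rb^+ < Br^- (isoelectronic, higher Z=37 is smaller).
The complete sequence is Ti^4+ < Sc^3+ < Ca^2+ < K^+ < Rb^+ < Br^-. Ca^2+ sits at position 3.

3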